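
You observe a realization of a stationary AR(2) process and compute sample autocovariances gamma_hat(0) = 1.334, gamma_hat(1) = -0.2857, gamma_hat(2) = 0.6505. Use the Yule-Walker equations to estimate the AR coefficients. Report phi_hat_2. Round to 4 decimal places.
\hat\phi_{2} = 0.4630

The Yule-Walker equations for an AR(p) process read, in matrix form,
  Gamma_p phi = r_p,   with   (Gamma_p)_{ij} = gamma(|i - j|),
                       (r_p)_i = gamma(i),   i,j = 1..p.
Substitute the sample gammas (Toeplitz matrix and right-hand side of size 2):
  Gamma_p = [[1.334, -0.2857], [-0.2857, 1.334]]
  r_p     = [-0.2857, 0.6505]
Written out:
  1.334 phi_1 - 0.2857 phi_2 = -0.2857
  -0.2857 phi_1 + 1.334 phi_2 = 0.6505
Solve by Cramer's rule:
  det = gamma(0)^2 - gamma(1)^2 = (1.334)^2 - (-0.2857)^2 = 1.779556 - 0.08162449 = 1.69793151
  phi_hat_1 = [gamma(1) gamma(0) - gamma(1) gamma(2)] / det = [(-0.2857)(1.334) - (-0.2857)(0.6505)] / 1.69793151 = -0.19527595 / 1.69793151 = -0.115
  phi_hat_2 = [gamma(0) gamma(2) - gamma(1)^2] / det = [(1.334)(0.6505) - (-0.2857)^2] / 1.69793151 = 0.78614251 / 1.69793151 = 0.463
So phi_hat = [-0.1150, 0.4630].
Therefore phi_hat_2 = 0.4630.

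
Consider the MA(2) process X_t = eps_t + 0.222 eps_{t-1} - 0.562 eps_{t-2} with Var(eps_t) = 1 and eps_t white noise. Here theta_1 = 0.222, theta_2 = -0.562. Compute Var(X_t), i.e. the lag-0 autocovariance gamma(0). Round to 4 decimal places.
\gamma(0) = 1.3651

For an MA(q) process X_t = eps_t + sum_i theta_i eps_{t-i} with
Var(eps_t) = sigma^2, the variance is
  gamma(0) = sigma^2 * (1 + sum_i theta_i^2).
  sum_i theta_i^2 = (0.222)^2 + (-0.562)^2 = 0.049284 + 0.315844 = 0.365128.
  gamma(0) = 1 * (1 + 0.365128) = 1 * 1.365128 = 1.365128, which rounds to 1.3651.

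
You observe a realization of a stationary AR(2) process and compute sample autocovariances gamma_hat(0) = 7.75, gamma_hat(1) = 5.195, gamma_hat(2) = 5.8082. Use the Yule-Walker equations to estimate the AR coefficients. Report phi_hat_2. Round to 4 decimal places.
\hat\phi_{2} = 0.5450

The Yule-Walker equations for an AR(p) process read, in matrix form,
  Gamma_p phi = r_p,   with   (Gamma_p)_{ij} = gamma(|i - j|),
                       (r_p)_i = gamma(i),   i,j = 1..p.
Substitute the sample gammas (Toeplitz matrix and right-hand side of size 2):
  Gamma_p = [[7.75, 5.195], [5.195, 7.75]]
  r_p     = [5.195, 5.8082]
Written out:
  7.75 phi_1 + 5.195 phi_2 = 5.195
  5.195 phi_1 + 7.75 phi_2 = 5.8082
Solve by Cramer's rule:
  det = gamma(0)^2 - gamma(1)^2 = (7.75)^2 - (5.195)^2 = 60.0625 - 26.988025 = 33.074475
  phi_hat_1 = [gamma(1) gamma(0) - gamma(1) gamma(2)] / det = [(5.195)(7.75) - (5.195)(5.8082)] / 33.074475 = 10.087651 / 33.074475 = 0.305
  phi_hat_2 = [gamma(0) gamma(2) - gamma(1)^2] / det = [(7.75)(5.8082) - (5.195)^2] / 33.074475 = 18.025525 / 33.074475 = 0.545
So phi_hat = [0.3050, 0.5450].
Therefore phi_hat_2 = 0.5450.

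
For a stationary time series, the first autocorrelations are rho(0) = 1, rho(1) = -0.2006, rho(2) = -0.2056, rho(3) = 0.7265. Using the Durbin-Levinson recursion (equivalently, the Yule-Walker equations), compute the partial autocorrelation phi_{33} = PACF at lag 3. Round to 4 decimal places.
\phi_{33} = 0.6950

The PACF at lag k is phi_{kk}, the last component of the solution
to the Yule-Walker system G_k phi = r_k where
  (G_k)_{ij} = rho(|i - j|), (r_k)_i = rho(i), i,j = 1..k.
Equivalently, Durbin-Levinson gives phi_{kk} iteratively:
  phi_{11} = rho(1)
  phi_{kk} = [rho(k) - sum_{j=1..k-1} phi_{k-1,j} rho(k-j)]
            / [1 - sum_{j=1..k-1} phi_{k-1,j} rho(j)],
  phi_{k,j} = phi_{k-1,j} - phi_{kk} phi_{k-1,k-j},  j = 1..k-1.
Step k = 1:
  phi_11 = rho(1) = -0.2006.
Step k = 2:
  phi_22 = [rho(2) - phi_11 rho(1)] / [1 - phi_11 rho(1)] = [-0.2056 - (-0.2006)(-0.2006)] / [1 - (-0.2006)(-0.2006)]
         = -0.24584036 / 0.95975964 = -0.256148.
  Update: phi_21 = phi_11 - phi_22 phi_11 = -0.2006 - (-0.256148)(-0.2006) = -0.251983.
Step k = 3:
  phi_33 = [rho(3) - phi_21 rho(2) - phi_22 rho(1)] / [1 - phi_21 rho(1) - phi_22 rho(2)]
    numerator   = 0.7265 - (-0.251983)(-0.2056) - (-0.256148)(-0.2006) = 0.62330899
    denominator = 1 - (-0.251983)(-0.2006) - (-0.256148)(-0.2056) = 0.89678816
  phi_33 = 0.62330899 / 0.89678816 = 0.695.
Therefore phi_{33} = 0.6950.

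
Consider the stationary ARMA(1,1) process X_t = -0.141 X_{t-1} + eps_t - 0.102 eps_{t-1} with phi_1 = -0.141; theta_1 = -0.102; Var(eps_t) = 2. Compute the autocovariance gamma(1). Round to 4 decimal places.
\gamma(1) = -0.5030

Multiply the model equation by X_{t-k} and take expectations. With theta_0 = psi_0 = 1 and psi_j the MA(infinity) weights, this gives
  gamma(k) - sum_i phi_i gamma(k-i) = c_k,
  c_k = sigma^2 * sum_{j=k..q} theta_j psi_{j-k}   (c_k = 0 for k > q),
using gamma(-m) = gamma(m).
psi-weights needed (psi_j = theta_j + sum_i phi_i psi_{j-i}):
  psi_1 = theta_1 + phi_1 = -0.102 + (-0.141) = -0.243
Right-hand sides:
  c_0 = sigma^2 (1 + theta_1 psi_1) = 2 * (1 + (-0.102)(-0.243)) = 2 * 1.024786 = 2.049572
  c_1 = sigma^2 theta_1 = 2 * (-0.102) = -0.204
  c_2 = 0
Equations for k = 0 and k = 1 (AR order 1):
  gamma(0) = phi_1 gamma(1) + c_0
  gamma(1) = phi_1 gamma(0) + c_1
Substituting the second into the first: gamma(0) (1 - phi_1^2) = c_0 + phi_1 c_1, so
  gamma(0) = (c_0 + phi_1 c_1) / (1 - phi_1^2) = (2.049572 + (-0.141)(-0.204)) / (1 - (-0.141)^2) = 2.078336 / 0.980119 = 2.120494.
  gamma(1) = phi_1 gamma(0) + c_1 = (-0.141)(2.120494) + (-0.204) = -0.50299.
Therefore gamma(1) = -0.5030 (to 4 decimal places).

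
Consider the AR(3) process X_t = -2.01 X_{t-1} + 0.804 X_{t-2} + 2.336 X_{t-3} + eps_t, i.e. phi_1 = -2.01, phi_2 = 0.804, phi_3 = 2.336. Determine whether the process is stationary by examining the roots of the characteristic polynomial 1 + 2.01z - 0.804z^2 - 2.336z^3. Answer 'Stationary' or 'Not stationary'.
\text{Not stationary}

The AR(p) characteristic polynomial is P(z) = 1 + 2.01z - 0.804z^2 - 2.336z^3.
Stationarity requires all roots to lie outside the unit circle, i.e. |z| > 1 for every root.
Degree 3: look for a simple real root z0 first, then factor out (1 - z/z0) and solve the remaining quadratic.
Testing z0 = -0.625: P(-0.625) = 1 + (2.01)(-0.625) + (-0.804)(-0.625)^2 + (-2.336)(-0.625)^3
  = 1 + (-1.25625) + (-0.314063) + (0.570312) = 0.  So z_0 = -0.625 is a root, |z_0| = 0.625.
Divide out the factor (1 + 1.6 z) = (1 - z/z0) (since 1/z0 = -1.6):
  P(z) = (1 + 1.6 z)(1 + (0.41) z + (-1.46) z^2)
  [check: z-coef 0.41 - (-1.6) = 2.01; z^2-coef -1.46 - (-1.6)(0.41) = -0.804; z^3-coef -(-1.6)(-1.46) = -2.336.]
Remaining roots from the quadratic factor 1 + (0.41) z + (-1.46) z^2:
  Set 1 + (0.41) z + (-1.46) z^2 = 0, i.e. a z^2 + b z + c = 0 with a = -1.46, b = 0.41, c = 1.
  Discriminant D = b^2 - 4ac = (0.41)^2 - 4*(-1.46)*1 = 0.1681 - (-5.84) = 6.0081.
  D >= 0, so the roots are real: z = (-b +/- sqrt(D)) / (2a) = (-0.41 +/- 2.451143) / (-2.92).
    z_1 = (-0.41 + 2.451143) / (-2.92) = -0.699,   |z_1| = 0.699.
    z_2 = (-0.41 - 2.451143) / (-2.92) = 0.9798,   |z_2| = 0.9798.
Moduli of all roots: 0.6250, 0.6990, 0.9798.
All moduli strictly greater than 1? No.
Verdict: Not stationary.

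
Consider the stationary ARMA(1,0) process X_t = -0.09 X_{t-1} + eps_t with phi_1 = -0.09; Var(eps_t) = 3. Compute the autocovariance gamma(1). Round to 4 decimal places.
\gamma(1) = -0.2722

Multiply the model equation by X_{t-k} and take expectations. With theta_0 = psi_0 = 1 and psi_j the MA(infinity) weights, this gives
  gamma(k) - sum_i phi_i gamma(k-i) = c_k,
  c_k = sigma^2 * sum_{j=k..q} theta_j psi_{j-k}   (c_k = 0 for k > q),
using gamma(-m) = gamma(m).
Pure AR (q = 0): c_0 = sigma^2 = 3, c_k = 0 for k >= 1.
Equations for k = 0 and k = 1 (AR order 1):
  gamma(0) = phi_1 gamma(1) + c_0
  gamma(1) = phi_1 gamma(0) + c_1
Substituting the second into the first: gamma(0) (1 - phi_1^2) = c_0 + phi_1 c_1, so
  gamma(0) = c_0 / (1 - phi_1^2) = 3 / (1 - (-0.09)^2) = 3 / 0.9919 = 3.024498.
  gamma(1) = phi_1 gamma(0) = (-0.09)(3.024498) = -0.272205.
Therefore gamma(1) = -0.2722 (to 4 decimal places).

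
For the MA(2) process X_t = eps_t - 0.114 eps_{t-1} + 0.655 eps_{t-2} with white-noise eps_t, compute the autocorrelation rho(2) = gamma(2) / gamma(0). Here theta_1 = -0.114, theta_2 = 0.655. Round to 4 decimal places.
\rho(2) = 0.4542

For an MA(q) process with theta_0 = 1, the autocovariance is
  gamma(k) = sigma^2 * sum_{i=0..q-k} theta_i * theta_{i+k},
and rho(k) = gamma(k) / gamma(0). Sigma^2 cancels.
  numerator   = (1)*(0.655) = 0.655.
  denominator = (1)^2 + (-0.114)^2 + (0.655)^2 = 1.442021.
  rho(2) = 0.655 / 1.442021 = 0.4542.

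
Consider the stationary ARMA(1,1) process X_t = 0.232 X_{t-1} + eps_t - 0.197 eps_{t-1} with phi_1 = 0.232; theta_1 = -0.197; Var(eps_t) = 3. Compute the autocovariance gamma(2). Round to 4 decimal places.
\gamma(2) = 0.0246

Multiply the model equation by X_{t-k} and take expectations. With theta_0 = psi_0 = 1 and psi_j the MA(infinity) weights, this gives
  gamma(k) - sum_i phi_i gamma(k-i) = c_k,
  c_k = sigma^2 * sum_{j=k..q} theta_j psi_{j-k}   (c_k = 0 for k > q),
using gamma(-m) = gamma(m).
psi-weights needed (psi_j = theta_j + sum_i phi_i psi_{j-i}):
  psi_1 = theta_1 + phi_1 = -0.197 + (0.232) = 0.035
Right-hand sides:
  c_0 = sigma^2 (1 + theta_1 psi_1) = 3 * (1 + (-0.197)(0.035)) = 3 * 0.993105 = 2.979315
  c_1 = sigma^2 theta_1 = 3 * (-0.197) = -0.591
  c_2 = 0
Equations for k = 0 and k = 1 (AR order 1):
  gamma(0) = phi_1 gamma(1) + c_0
  gamma(1) = phi_1 gamma(0) + c_1
Substituting the second into the first: gamma(0) (1 - phi_1^2) = c_0 + phi_1 c_1, so
  gamma(0) = (c_0 + phi_1 c_1) / (1 - phi_1^2) = (2.979315 + (0.232)(-0.591)) / (1 - (0.232)^2) = 2.842203 / 0.946176 = 3.003884.
  gamma(1) = phi_1 gamma(0) + c_1 = (0.232)(3.003884) + (-0.591) = 0.105901.
For k = 2 (> q): gamma(2) = phi_1 gamma(1) = (0.232)(0.105901) = 0.024569.
Therefore gamma(2) = 0.0246 (to 4 decimal places).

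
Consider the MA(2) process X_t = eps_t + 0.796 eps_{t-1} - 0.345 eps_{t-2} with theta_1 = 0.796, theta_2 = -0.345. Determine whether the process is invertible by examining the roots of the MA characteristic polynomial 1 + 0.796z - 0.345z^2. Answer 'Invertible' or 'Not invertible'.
\text{Not invertible}

The MA(q) characteristic polynomial is P(z) = 1 + 0.796z - 0.345z^2.
Invertibility requires all roots to lie outside the unit circle, i.e. |z| > 1 for every root.
Set 1 + (0.796) z + (-0.345) z^2 = 0, i.e. a z^2 + b z + c = 0 with a = -0.345, b = 0.796, c = 1.
Discriminant D = b^2 - 4ac = (0.796)^2 - 4*(-0.345)*1 = 0.633616 - (-1.38) = 2.013616.
D >= 0, so the roots are real: z = (-b +/- sqrt(D)) / (2a) = (-0.796 +/- 1.419019) / (-0.69).
  z_1 = (-0.796 + 1.419019) / (-0.69) = -0.9029,   |z_1| = 0.9029.
  z_2 = (-0.796 - 1.419019) / (-0.69) = 3.2102,   |z_2| = 3.2102.
Moduli of all roots: 0.9029, 3.2102.
All moduli strictly greater than 1? No.
Verdict: Not invertible.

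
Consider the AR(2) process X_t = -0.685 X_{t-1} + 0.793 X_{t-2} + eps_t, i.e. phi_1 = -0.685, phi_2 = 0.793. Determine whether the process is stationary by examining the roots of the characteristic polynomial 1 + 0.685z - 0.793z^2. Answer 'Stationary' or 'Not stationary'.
\text{Not stationary}

The AR(p) characteristic polynomial is P(z) = 1 + 0.685z - 0.793z^2.
Stationarity requires all roots to lie outside the unit circle, i.e. |z| > 1 for every root.
Set 1 + (0.685) z + (-0.793) z^2 = 0, i.e. a z^2 + b z + c = 0 with a = -0.793, b = 0.685, c = 1.
Discriminant D = b^2 - 4ac = (0.685)^2 - 4*(-0.793)*1 = 0.469225 - (-3.172) = 3.641225.
D >= 0, so the roots are real: z = (-b +/- sqrt(D)) / (2a) = (-0.685 +/- 1.908199) / (-1.586).
  z_1 = (-0.685 + 1.908199) / (-1.586) = -0.7712,   |z_1| = 0.7712.
  z_2 = (-0.685 - 1.908199) / (-1.586) = 1.6351,   |z_2| = 1.6351.
Moduli of all roots: 0.7712, 1.6351.
All moduli strictly greater than 1? No.
Verdict: Not stationary.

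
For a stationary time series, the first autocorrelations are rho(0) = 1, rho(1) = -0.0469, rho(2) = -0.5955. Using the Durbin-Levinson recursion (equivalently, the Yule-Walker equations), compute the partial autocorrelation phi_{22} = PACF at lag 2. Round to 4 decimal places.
\phi_{22} = -0.5990

The PACF at lag k is phi_{kk}, the last component of the solution
to the Yule-Walker system G_k phi = r_k where
  (G_k)_{ij} = rho(|i - j|), (r_k)_i = rho(i), i,j = 1..k.
Equivalently, Durbin-Levinson gives phi_{kk} iteratively:
  phi_{11} = rho(1)
  phi_{kk} = [rho(k) - sum_{j=1..k-1} phi_{k-1,j} rho(k-j)]
            / [1 - sum_{j=1..k-1} phi_{k-1,j} rho(j)],
  phi_{k,j} = phi_{k-1,j} - phi_{kk} phi_{k-1,k-j},  j = 1..k-1.
Step k = 1:
  phi_11 = rho(1) = -0.0469.
Step k = 2:
  phi_22 = [rho(2) - phi_11 rho(1)] / [1 - phi_11 rho(1)] = [-0.5955 - (-0.0469)(-0.0469)] / [1 - (-0.0469)(-0.0469)]
         = -0.59769961 / 0.99780039 = -0.599.
Therefore phi_{22} = -0.5990.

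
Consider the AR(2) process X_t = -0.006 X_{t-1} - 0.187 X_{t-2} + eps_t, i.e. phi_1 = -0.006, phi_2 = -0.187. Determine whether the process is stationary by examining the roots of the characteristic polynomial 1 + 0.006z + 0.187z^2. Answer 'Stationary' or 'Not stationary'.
\text{Stationary}

The AR(p) characteristic polynomial is P(z) = 1 + 0.006z + 0.187z^2.
Stationarity requires all roots to lie outside the unit circle, i.e. |z| > 1 for every root.
Set 1 + (0.006) z + (0.187) z^2 = 0, i.e. a z^2 + b z + c = 0 with a = 0.187, b = 0.006, c = 1.
Discriminant D = b^2 - 4ac = (0.006)^2 - 4*(0.187)*1 = 0.000036 - (0.748) = -0.747964.
D < 0, so the roots are the complex-conjugate pair z = (-b +/- i sqrt(-D)) / (2a) = -0.016 +/- 2.3124i.
For a conjugate pair |z|^2 = z * conj(z) = (product of roots) = c/a = 1/(0.187) = 5.347594, so |z| = sqrt(5.347594) = 2.3125 for both roots.
Moduli of all roots: 2.3125, 2.3125.
All moduli strictly greater than 1? Yes.
Verdict: Stationary.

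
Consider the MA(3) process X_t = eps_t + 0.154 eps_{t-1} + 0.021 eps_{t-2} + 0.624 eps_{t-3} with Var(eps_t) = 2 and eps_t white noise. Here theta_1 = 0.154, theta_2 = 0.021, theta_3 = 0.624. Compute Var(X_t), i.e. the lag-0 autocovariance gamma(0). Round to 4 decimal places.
\gamma(0) = 2.8271

For an MA(q) process X_t = eps_t + sum_i theta_i eps_{t-i} with
Var(eps_t) = sigma^2, the variance is
  gamma(0) = sigma^2 * (1 + sum_i theta_i^2).
  sum_i theta_i^2 = (0.154)^2 + (0.021)^2 + (0.624)^2 = 0.023716 + 0.000441 + 0.389376 = 0.413533.
  gamma(0) = 2 * (1 + 0.413533) = 2 * 1.413533 = 2.827066, which rounds to 2.8271.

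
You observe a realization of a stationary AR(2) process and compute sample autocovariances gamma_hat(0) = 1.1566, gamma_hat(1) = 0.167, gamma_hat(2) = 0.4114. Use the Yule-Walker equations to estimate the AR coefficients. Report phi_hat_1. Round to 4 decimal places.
\hat\phi_{1} = 0.0950

The Yule-Walker equations for an AR(p) process read, in matrix form,
  Gamma_p phi = r_p,   with   (Gamma_p)_{ij} = gamma(|i - j|),
                       (r_p)_i = gamma(i),   i,j = 1..p.
Substitute the sample gammas (Toeplitz matrix and right-hand side of size 2):
  Gamma_p = [[1.1566, 0.167], [0.167, 1.1566]]
  r_p     = [0.167, 0.4114]
Written out:
  1.1566 phi_1 + 0.167 phi_2 = 0.167
  0.167 phi_1 + 1.1566 phi_2 = 0.4114
Solve by Cramer's rule:
  det = gamma(0)^2 - gamma(1)^2 = (1.1566)^2 - (0.167)^2 = 1.33772356 - 0.027889 = 1.30983456
  phi_hat_1 = [gamma(1) gamma(0) - gamma(1) gamma(2)] / det = [(0.167)(1.1566) - (0.167)(0.4114)] / 1.30983456 = 0.1244484 / 1.30983456 = 0.095
  phi_hat_2 = [gamma(0) gamma(2) - gamma(1)^2] / det = [(1.1566)(0.4114) - (0.167)^2] / 1.30983456 = 0.44793624 / 1.30983456 = 0.342
So phi_hat = [0.0950, 0.3420].
Therefore phi_hat_1 = 0.0950.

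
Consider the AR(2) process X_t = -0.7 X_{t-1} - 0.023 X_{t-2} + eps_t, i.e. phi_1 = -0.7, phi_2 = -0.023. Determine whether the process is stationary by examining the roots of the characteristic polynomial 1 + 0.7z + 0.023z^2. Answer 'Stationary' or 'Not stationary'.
\text{Stationary}

The AR(p) characteristic polynomial is P(z) = 1 + 0.7z + 0.023z^2.
Stationarity requires all roots to lie outside the unit circle, i.e. |z| > 1 for every root.
Set 1 + (0.7) z + (0.023) z^2 = 0, i.e. a z^2 + b z + c = 0 with a = 0.023, b = 0.7, c = 1.
Discriminant D = b^2 - 4ac = (0.7)^2 - 4*(0.023)*1 = 0.49 - (0.092) = 0.398.
D >= 0, so the roots are real: z = (-b +/- sqrt(D)) / (2a) = (-0.7 +/- 0.630872) / (0.046).
  z_1 = (-0.7 + 0.630872) / (0.046) = -1.5028,   |z_1| = 1.5028.
  z_2 = (-0.7 - 0.630872) / (0.046) = -28.932,   |z_2| = 28.932.
Moduli of all roots: 1.5028, 28.9320.
All moduli strictly greater than 1? Yes.
Verdict: Stationary.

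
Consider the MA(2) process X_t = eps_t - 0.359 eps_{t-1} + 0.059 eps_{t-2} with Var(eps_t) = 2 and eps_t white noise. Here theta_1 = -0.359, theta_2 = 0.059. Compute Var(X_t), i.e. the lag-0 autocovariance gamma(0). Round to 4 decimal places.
\gamma(0) = 2.2647

For an MA(q) process X_t = eps_t + sum_i theta_i eps_{t-i} with
Var(eps_t) = sigma^2, the variance is
  gamma(0) = sigma^2 * (1 + sum_i theta_i^2).
  sum_i theta_i^2 = (-0.359)^2 + (0.059)^2 = 0.128881 + 0.003481 = 0.132362.
  gamma(0) = 2 * (1 + 0.132362) = 2 * 1.132362 = 2.264724, which rounds to 2.2647.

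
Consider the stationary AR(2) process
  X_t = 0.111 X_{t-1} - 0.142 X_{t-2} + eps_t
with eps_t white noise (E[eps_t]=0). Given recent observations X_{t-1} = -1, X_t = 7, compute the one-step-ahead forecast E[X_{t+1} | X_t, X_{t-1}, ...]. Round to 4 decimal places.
E[X_{t+1} \mid \mathcal F_t] = 0.9190

For an AR(p) model X_t = c + sum_i phi_i X_{t-i} + eps_t, the
one-step-ahead conditional mean is
  E[X_{t+1} | X_t, ...] = c + sum_i phi_i X_{t+1-i}.
Substitute known values:
  E[X_{t+1} | ...] = (0.111) * (7) + (-0.142) * (-1)
                   = 0.9190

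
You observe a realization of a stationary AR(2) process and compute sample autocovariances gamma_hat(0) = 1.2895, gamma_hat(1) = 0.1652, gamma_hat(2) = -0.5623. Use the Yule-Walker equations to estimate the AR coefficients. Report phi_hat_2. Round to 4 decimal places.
\hat\phi_{2} = -0.4600

The Yule-Walker equations for an AR(p) process read, in matrix form,
  Gamma_p phi = r_p,   with   (Gamma_p)_{ij} = gamma(|i - j|),
                       (r_p)_i = gamma(i),   i,j = 1..p.
Substitute the sample gammas (Toeplitz matrix and right-hand side of size 2):
  Gamma_p = [[1.2895, 0.1652], [0.1652, 1.2895]]
  r_p     = [0.1652, -0.5623]
Written out:
  1.2895 phi_1 + 0.1652 phi_2 = 0.1652
  0.1652 phi_1 + 1.2895 phi_2 = -0.5623
Solve by Cramer's rule:
  det = gamma(0)^2 - gamma(1)^2 = (1.2895)^2 - (0.1652)^2 = 1.66281025 - 0.02729104 = 1.63551921
  phi_hat_1 = [gamma(1) gamma(0) - gamma(1) gamma(2)] / det = [(0.1652)(1.2895) - (0.1652)(-0.5623)] / 1.63551921 = 0.30591736 / 1.63551921 = 0.187
  phi_hat_2 = [gamma(0) gamma(2) - gamma(1)^2] / det = [(1.2895)(-0.5623) - (0.1652)^2] / 1.63551921 = -0.75237689 / 1.63551921 = -0.46
So phi_hat = [0.1870, -0.4600].
Therefore phi_hat_2 = -0.4600.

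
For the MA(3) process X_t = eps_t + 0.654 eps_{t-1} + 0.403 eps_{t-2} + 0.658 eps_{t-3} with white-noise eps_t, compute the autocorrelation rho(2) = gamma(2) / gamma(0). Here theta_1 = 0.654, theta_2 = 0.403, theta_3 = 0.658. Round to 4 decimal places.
\rho(2) = 0.4119

For an MA(q) process with theta_0 = 1, the autocovariance is
  gamma(k) = sigma^2 * sum_{i=0..q-k} theta_i * theta_{i+k},
and rho(k) = gamma(k) / gamma(0). Sigma^2 cancels.
  numerator   = (1)*(0.403) + (0.654)*(0.658) = 0.833332.
  denominator = (1)^2 + (0.654)^2 + (0.403)^2 + (0.658)^2 = 2.023089.
  rho(2) = 0.833332 / 2.023089 = 0.4119.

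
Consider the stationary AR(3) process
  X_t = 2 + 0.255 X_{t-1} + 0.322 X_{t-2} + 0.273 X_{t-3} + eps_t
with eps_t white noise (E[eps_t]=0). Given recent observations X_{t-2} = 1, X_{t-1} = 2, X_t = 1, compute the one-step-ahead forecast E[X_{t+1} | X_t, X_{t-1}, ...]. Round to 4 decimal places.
E[X_{t+1} \mid \mathcal F_t] = 3.1720

For an AR(p) model X_t = c + sum_i phi_i X_{t-i} + eps_t, the
one-step-ahead conditional mean is
  E[X_{t+1} | X_t, ...] = c + sum_i phi_i X_{t+1-i}.
Substitute known values:
  E[X_{t+1} | ...] = 2 + (0.255) * (1) + (0.322) * (2) + (0.273) * (1)
                   = 3.1720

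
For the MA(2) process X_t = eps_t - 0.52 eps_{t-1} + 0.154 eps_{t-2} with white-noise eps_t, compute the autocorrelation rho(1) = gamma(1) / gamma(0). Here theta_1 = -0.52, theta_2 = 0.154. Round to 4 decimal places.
\rho(1) = -0.4637

For an MA(q) process with theta_0 = 1, the autocovariance is
  gamma(k) = sigma^2 * sum_{i=0..q-k} theta_i * theta_{i+k},
and rho(k) = gamma(k) / gamma(0). Sigma^2 cancels.
  numerator   = (1)*(-0.52) + (-0.52)*(0.154) = -0.60008.
  denominator = (1)^2 + (-0.52)^2 + (0.154)^2 = 1.294116.
  rho(1) = -0.60008 / 1.294116 = -0.4637.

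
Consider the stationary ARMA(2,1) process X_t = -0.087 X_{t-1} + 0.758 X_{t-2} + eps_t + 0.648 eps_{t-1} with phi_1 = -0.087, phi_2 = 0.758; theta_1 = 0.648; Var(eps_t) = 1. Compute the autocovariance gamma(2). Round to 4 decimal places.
\gamma(2) = 1.7996

Multiply the model equation by X_{t-k} and take expectations. With theta_0 = psi_0 = 1 and psi_j the MA(infinity) weights, this gives
  gamma(k) - sum_i phi_i gamma(k-i) = c_k,
  c_k = sigma^2 * sum_{j=k..q} theta_j psi_{j-k}   (c_k = 0 for k > q),
using gamma(-m) = gamma(m).
psi-weights needed (psi_j = theta_j + sum_i phi_i psi_{j-i}):
  psi_1 = theta_1 + phi_1 = 0.648 + (-0.087) = 0.561
Right-hand sides:
  c_0 = sigma^2 (1 + theta_1 psi_1) = 1 * (1 + (0.648)(0.561)) = 1 * 1.363528 = 1.363528
  c_1 = sigma^2 theta_1 = 1 * (0.648) = 0.648
  c_2 = 0
Equations for k = 0, 1, 2 (AR order 2, c_2 = 0):
  (E0) gamma(0) = phi_1 gamma(1) + phi_2 gamma(2) + c_0
  (E1) gamma(1) = phi_1 gamma(0) + phi_2 gamma(1) + c_1
  (E2) gamma(2) = phi_1 gamma(1) + phi_2 gamma(0)
From (E1): gamma(1) = A gamma(0) + B with
  A = phi_1 / (1 - phi_2) = -0.087 / 0.242 = -0.359504,   B = c_1 / (1 - phi_2) = 0.648 / 0.242 = 2.677686.
Insert (E2) into (E0): gamma(0) (1 - phi_2^2) = phi_1 (1 + phi_2) gamma(1) + c_0.
  phi_1 (1 + phi_2) = (-0.087)(1.758) = -0.152946,   1 - phi_2^2 = 0.425436.
Replace gamma(1) by A gamma(0) + B and collect gamma(0):
  gamma(0) [0.425436 - (-0.152946)(-0.359504)] = (-0.152946)(2.677686) + 1.363528
  gamma(0) * 0.370451 = 0.953987
  gamma(0) = 0.953987 / 0.370451 = 2.575201.
  gamma(1) = A gamma(0) + B = (-0.359504)(2.575201) + (2.677686) = 1.75189.
  gamma(2) = phi_1 gamma(1) + phi_2 gamma(0) = (-0.087)(1.75189) + (0.758)(2.575201) = 1.799588.
Therefore gamma(2) = 1.7996 (to 4 decimal places).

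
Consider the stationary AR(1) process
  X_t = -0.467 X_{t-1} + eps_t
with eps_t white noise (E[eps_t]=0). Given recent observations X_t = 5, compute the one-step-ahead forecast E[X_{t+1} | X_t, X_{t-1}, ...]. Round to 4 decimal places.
E[X_{t+1} \mid \mathcal F_t] = -2.3350

For an AR(p) model X_t = c + sum_i phi_i X_{t-i} + eps_t, the
one-step-ahead conditional mean is
  E[X_{t+1} | X_t, ...] = c + sum_i phi_i X_{t+1-i}.
Substitute known values:
  E[X_{t+1} | ...] = (-0.467) * (5)
                   = -2.3350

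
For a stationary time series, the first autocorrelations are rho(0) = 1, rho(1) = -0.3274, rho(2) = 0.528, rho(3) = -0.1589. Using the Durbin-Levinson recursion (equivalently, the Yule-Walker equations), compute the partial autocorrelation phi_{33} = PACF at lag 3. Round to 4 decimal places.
\phi_{33} = 0.1250

The PACF at lag k is phi_{kk}, the last component of the solution
to the Yule-Walker system G_k phi = r_k where
  (G_k)_{ij} = rho(|i - j|), (r_k)_i = rho(i), i,j = 1..k.
Equivalently, Durbin-Levinson gives phi_{kk} iteratively:
  phi_{11} = rho(1)
  phi_{kk} = [rho(k) - sum_{j=1..k-1} phi_{k-1,j} rho(k-j)]
            / [1 - sum_{j=1..k-1} phi_{k-1,j} rho(j)],
  phi_{k,j} = phi_{k-1,j} - phi_{kk} phi_{k-1,k-j},  j = 1..k-1.
Step k = 1:
  phi_11 = rho(1) = -0.3274.
Step k = 2:
  phi_22 = [rho(2) - phi_11 rho(1)] / [1 - phi_11 rho(1)] = [0.528 - (-0.3274)(-0.3274)] / [1 - (-0.3274)(-0.3274)]
         = 0.42080924 / 0.89280924 = 0.471332.
  Update: phi_21 = phi_11 - phi_22 phi_11 = -0.3274 - (0.471332)(-0.3274) = -0.173086.
Step k = 3:
  phi_33 = [rho(3) - phi_21 rho(2) - phi_22 rho(1)] / [1 - phi_21 rho(1) - phi_22 rho(2)]
    numerator   = -0.1589 - (-0.173086)(0.528) - (0.471332)(-0.3274) = 0.0868034
    denominator = 1 - (-0.173086)(-0.3274) - (0.471332)(0.528) = 0.69446853
  phi_33 = 0.0868034 / 0.69446853 = 0.125.
Therefore phi_{33} = 0.1250.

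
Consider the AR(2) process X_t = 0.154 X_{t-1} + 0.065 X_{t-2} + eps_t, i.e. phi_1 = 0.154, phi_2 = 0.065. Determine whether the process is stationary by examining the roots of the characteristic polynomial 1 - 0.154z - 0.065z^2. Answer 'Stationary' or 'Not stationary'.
\text{Stationary}

The AR(p) characteristic polynomial is P(z) = 1 - 0.154z - 0.065z^2.
Stationarity requires all roots to lie outside the unit circle, i.e. |z| > 1 for every root.
Set 1 + (-0.154) z + (-0.065) z^2 = 0, i.e. a z^2 + b z + c = 0 with a = -0.065, b = -0.154, c = 1.
Discriminant D = b^2 - 4ac = (-0.154)^2 - 4*(-0.065)*1 = 0.023716 - (-0.26) = 0.283716.
D >= 0, so the roots are real: z = (-b +/- sqrt(D)) / (2a) = (0.154 +/- 0.53265) / (-0.13).
  z_1 = (0.154 + 0.53265) / (-0.13) = -5.2819,   |z_1| = 5.2819.
  z_2 = (0.154 - 0.53265) / (-0.13) = 2.9127,   |z_2| = 2.9127.
Moduli of all roots: 5.2819, 2.9127.
All moduli strictly greater than 1? Yes.
Verdict: Stationary.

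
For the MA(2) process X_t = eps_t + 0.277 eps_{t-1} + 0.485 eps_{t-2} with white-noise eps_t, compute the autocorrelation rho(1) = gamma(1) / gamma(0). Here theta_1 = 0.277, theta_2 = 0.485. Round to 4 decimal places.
\rho(1) = 0.3135

For an MA(q) process with theta_0 = 1, the autocovariance is
  gamma(k) = sigma^2 * sum_{i=0..q-k} theta_i * theta_{i+k},
and rho(k) = gamma(k) / gamma(0). Sigma^2 cancels.
  numerator   = (1)*(0.277) + (0.277)*(0.485) = 0.411345.
  denominator = (1)^2 + (0.277)^2 + (0.485)^2 = 1.311954.
  rho(1) = 0.411345 / 1.311954 = 0.3135.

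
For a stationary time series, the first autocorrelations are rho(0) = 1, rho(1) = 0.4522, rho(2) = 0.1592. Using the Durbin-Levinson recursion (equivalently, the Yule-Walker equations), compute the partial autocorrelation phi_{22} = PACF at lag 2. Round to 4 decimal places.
\phi_{22} = -0.0569

The PACF at lag k is phi_{kk}, the last component of the solution
to the Yule-Walker system G_k phi = r_k where
  (G_k)_{ij} = rho(|i - j|), (r_k)_i = rho(i), i,j = 1..k.
Equivalently, Durbin-Levinson gives phi_{kk} iteratively:
  phi_{11} = rho(1)
  phi_{kk} = [rho(k) - sum_{j=1..k-1} phi_{k-1,j} rho(k-j)]
            / [1 - sum_{j=1..k-1} phi_{k-1,j} rho(j)],
  phi_{k,j} = phi_{k-1,j} - phi_{kk} phi_{k-1,k-j},  j = 1..k-1.
Step k = 1:
  phi_11 = rho(1) = 0.4522.
Step k = 2:
  phi_22 = [rho(2) - phi_11 rho(1)] / [1 - phi_11 rho(1)] = [0.1592 - (0.4522)(0.4522)] / [1 - (0.4522)(0.4522)]
         = -0.04528484 / 0.79551516 = -0.0569.
Therefore phi_{22} = -0.0569.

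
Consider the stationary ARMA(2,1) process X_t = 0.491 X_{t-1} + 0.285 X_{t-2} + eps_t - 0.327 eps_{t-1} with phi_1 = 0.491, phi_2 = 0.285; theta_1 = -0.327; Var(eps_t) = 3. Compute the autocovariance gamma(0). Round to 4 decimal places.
\gamma(0) = 4.0648

Multiply the model equation by X_{t-k} and take expectations. With theta_0 = psi_0 = 1 and psi_j the MA(infinity) weights, this gives
  gamma(k) - sum_i phi_i gamma(k-i) = c_k,
  c_k = sigma^2 * sum_{j=k..q} theta_j psi_{j-k}   (c_k = 0 for k > q),
using gamma(-m) = gamma(m).
psi-weights needed (psi_j = theta_j + sum_i phi_i psi_{j-i}):
  psi_1 = theta_1 + phi_1 = -0.327 + (0.491) = 0.164
Right-hand sides:
  c_0 = sigma^2 (1 + theta_1 psi_1) = 3 * (1 + (-0.327)(0.164)) = 3 * 0.946372 = 2.839116
  c_1 = sigma^2 theta_1 = 3 * (-0.327) = -0.981
  c_2 = 0
Equations for k = 0, 1, 2 (AR order 2, c_2 = 0):
  (E0) gamma(0) = phi_1 gamma(1) + phi_2 gamma(2) + c_0
  (E1) gamma(1) = phi_1 gamma(0) + phi_2 gamma(1) + c_1
  (E2) gamma(2) = phi_1 gamma(1) + phi_2 gamma(0)
From (E1): gamma(1) = A gamma(0) + B with
  A = phi_1 / (1 - phi_2) = 0.491 / 0.715 = 0.686713,   B = c_1 / (1 - phi_2) = -0.981 / 0.715 = -1.372028.
Insert (E2) into (E0): gamma(0) (1 - phi_2^2) = phi_1 (1 + phi_2) gamma(1) + c_0.
  phi_1 (1 + phi_2) = (0.491)(1.285) = 0.630935,   1 - phi_2^2 = 0.918775.
Replace gamma(1) by A gamma(0) + B and collect gamma(0):
  gamma(0) [0.918775 - (0.630935)(0.686713)] = (0.630935)(-1.372028) + 2.839116
  gamma(0) * 0.485504 = 1.973456
  gamma(0) = 1.973456 / 0.485504 = 4.06476.
Therefore gamma(0) = 4.0648 (to 4 decimal places).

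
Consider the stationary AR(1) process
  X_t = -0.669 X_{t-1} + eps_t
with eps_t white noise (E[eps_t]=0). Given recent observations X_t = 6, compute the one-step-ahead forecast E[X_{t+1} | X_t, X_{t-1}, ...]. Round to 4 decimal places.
E[X_{t+1} \mid \mathcal F_t] = -4.0140

For an AR(p) model X_t = c + sum_i phi_i X_{t-i} + eps_t, the
one-step-ahead conditional mean is
  E[X_{t+1} | X_t, ...] = c + sum_i phi_i X_{t+1-i}.
Substitute known values:
  E[X_{t+1} | ...] = (-0.669) * (6)
                   = -4.0140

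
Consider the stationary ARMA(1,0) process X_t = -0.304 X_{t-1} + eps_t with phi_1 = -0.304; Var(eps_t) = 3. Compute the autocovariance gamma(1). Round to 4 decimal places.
\gamma(1) = -1.0049

Multiply the model equation by X_{t-k} and take expectations. With theta_0 = psi_0 = 1 and psi_j the MA(infinity) weights, this gives
  gamma(k) - sum_i phi_i gamma(k-i) = c_k,
  c_k = sigma^2 * sum_{j=k..q} theta_j psi_{j-k}   (c_k = 0 for k > q),
using gamma(-m) = gamma(m).
Pure AR (q = 0): c_0 = sigma^2 = 3, c_k = 0 for k >= 1.
Equations for k = 0 and k = 1 (AR order 1):
  gamma(0) = phi_1 gamma(1) + c_0
  gamma(1) = phi_1 gamma(0) + c_1
Substituting the second into the first: gamma(0) (1 - phi_1^2) = c_0 + phi_1 c_1, so
  gamma(0) = c_0 / (1 - phi_1^2) = 3 / (1 - (-0.304)^2) = 3 / 0.907584 = 3.305479.
  gamma(1) = phi_1 gamma(0) = (-0.304)(3.305479) = -1.004866.
Therefore gamma(1) = -1.0049 (to 4 decimal places).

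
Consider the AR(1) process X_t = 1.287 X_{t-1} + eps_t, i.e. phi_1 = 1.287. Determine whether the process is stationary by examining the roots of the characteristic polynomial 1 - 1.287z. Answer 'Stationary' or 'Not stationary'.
\text{Not stationary}

The AR(p) characteristic polynomial is P(z) = 1 - 1.287z.
Stationarity requires all roots to lie outside the unit circle, i.e. |z| > 1 for every root.
This is linear in z: 1 + (-1.287) z = 0  =>  z = -1/(-1.287) = 0.777001,  |z| = 0.777001.
Moduli of all roots: 0.7770.
All moduli strictly greater than 1? No.
Verdict: Not stationary.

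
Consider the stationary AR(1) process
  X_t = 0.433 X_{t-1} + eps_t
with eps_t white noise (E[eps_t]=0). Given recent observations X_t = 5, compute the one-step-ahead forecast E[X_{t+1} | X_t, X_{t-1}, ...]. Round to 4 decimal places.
E[X_{t+1} \mid \mathcal F_t] = 2.1650

For an AR(p) model X_t = c + sum_i phi_i X_{t-i} + eps_t, the
one-step-ahead conditional mean is
  E[X_{t+1} | X_t, ...] = c + sum_i phi_i X_{t+1-i}.
Substitute known values:
  E[X_{t+1} | ...] = (0.433) * (5)
                   = 2.1650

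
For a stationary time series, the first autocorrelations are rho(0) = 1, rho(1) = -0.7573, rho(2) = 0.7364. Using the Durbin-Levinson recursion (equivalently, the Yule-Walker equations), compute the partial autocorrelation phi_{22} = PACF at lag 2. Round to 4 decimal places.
\phi_{22} = 0.3819

The PACF at lag k is phi_{kk}, the last component of the solution
to the Yule-Walker system G_k phi = r_k where
  (G_k)_{ij} = rho(|i - j|), (r_k)_i = rho(i), i,j = 1..k.
Equivalently, Durbin-Levinson gives phi_{kk} iteratively:
  phi_{11} = rho(1)
  phi_{kk} = [rho(k) - sum_{j=1..k-1} phi_{k-1,j} rho(k-j)]
            / [1 - sum_{j=1..k-1} phi_{k-1,j} rho(j)],
  phi_{k,j} = phi_{k-1,j} - phi_{kk} phi_{k-1,k-j},  j = 1..k-1.
Step k = 1:
  phi_11 = rho(1) = -0.7573.
Step k = 2:
  phi_22 = [rho(2) - phi_11 rho(1)] / [1 - phi_11 rho(1)] = [0.7364 - (-0.7573)(-0.7573)] / [1 - (-0.7573)(-0.7573)]
         = 0.16289671 / 0.42649671 = 0.3819.
Therefore phi_{22} = 0.3819.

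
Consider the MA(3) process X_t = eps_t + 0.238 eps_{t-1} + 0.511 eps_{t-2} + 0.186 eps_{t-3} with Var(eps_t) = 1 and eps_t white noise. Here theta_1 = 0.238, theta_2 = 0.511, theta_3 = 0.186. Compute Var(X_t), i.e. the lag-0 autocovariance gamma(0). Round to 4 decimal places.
\gamma(0) = 1.3524

For an MA(q) process X_t = eps_t + sum_i theta_i eps_{t-i} with
Var(eps_t) = sigma^2, the variance is
  gamma(0) = sigma^2 * (1 + sum_i theta_i^2).
  sum_i theta_i^2 = (0.238)^2 + (0.511)^2 + (0.186)^2 = 0.056644 + 0.261121 + 0.034596 = 0.352361.
  gamma(0) = 1 * (1 + 0.352361) = 1 * 1.352361 = 1.352361, which rounds to 1.3524.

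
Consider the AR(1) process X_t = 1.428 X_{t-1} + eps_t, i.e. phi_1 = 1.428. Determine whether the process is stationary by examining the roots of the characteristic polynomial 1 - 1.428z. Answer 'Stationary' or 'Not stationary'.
\text{Not stationary}

The AR(p) characteristic polynomial is P(z) = 1 - 1.428z.
Stationarity requires all roots to lie outside the unit circle, i.e. |z| > 1 for every root.
This is linear in z: 1 + (-1.428) z = 0  =>  z = -1/(-1.428) = 0.70028,  |z| = 0.70028.
Moduli of all roots: 0.7003.
All moduli strictly greater than 1? No.
Verdict: Not stationary.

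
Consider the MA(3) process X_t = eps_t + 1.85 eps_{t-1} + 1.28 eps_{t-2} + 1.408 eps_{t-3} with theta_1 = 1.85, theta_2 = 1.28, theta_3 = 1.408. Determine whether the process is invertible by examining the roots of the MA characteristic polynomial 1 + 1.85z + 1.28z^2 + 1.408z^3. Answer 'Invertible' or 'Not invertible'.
\text{Not invertible}

The MA(q) characteristic polynomial is P(z) = 1 + 1.85z + 1.28z^2 + 1.408z^3.
Invertibility requires all roots to lie outside the unit circle, i.e. |z| > 1 for every root.
Degree 3: look for a simple real root z0 first, then factor out (1 - z/z0) and solve the remaining quadratic.
Testing z0 = -0.625: P(-0.625) = 1 + (1.85)(-0.625) + (1.28)(-0.625)^2 + (1.408)(-0.625)^3
  = 1 + (-1.15625) + (0.5) + (-0.34375) = 0.  So z_0 = -0.625 is a root, |z_0| = 0.625.
Divide out the factor (1 + 1.6 z) = (1 - z/z0) (since 1/z0 = -1.6):
  P(z) = (1 + 1.6 z)(1 + (0.25) z + (0.88) z^2)
  [check: z-coef 0.25 - (-1.6) = 1.85; z^2-coef 0.88 - (-1.6)(0.25) = 1.28; z^3-coef -(-1.6)(0.88) = 1.408.]
Remaining roots from the quadratic factor 1 + (0.25) z + (0.88) z^2:
  Set 1 + (0.25) z + (0.88) z^2 = 0, i.e. a z^2 + b z + c = 0 with a = 0.88, b = 0.25, c = 1.
  Discriminant D = b^2 - 4ac = (0.25)^2 - 4*(0.88)*1 = 0.0625 - (3.52) = -3.4575.
  D < 0, so the roots are the complex-conjugate pair z = (-b +/- i sqrt(-D)) / (2a) = -0.142 +/- 1.0565i.
  For a conjugate pair |z|^2 = z * conj(z) = (product of roots) = c/a = 1/(0.88) = 1.136364, so |z| = sqrt(1.136364) = 1.066 for both roots.
Moduli of all roots: 0.6250, 1.0660, 1.0660.
All moduli strictly greater than 1? No.
Verdict: Not invertible.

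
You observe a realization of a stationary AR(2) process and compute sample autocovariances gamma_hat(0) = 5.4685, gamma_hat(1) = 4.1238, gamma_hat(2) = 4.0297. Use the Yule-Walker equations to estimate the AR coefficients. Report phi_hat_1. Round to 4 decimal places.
\hat\phi_{1} = 0.4600

The Yule-Walker equations for an AR(p) process read, in matrix form,
  Gamma_p phi = r_p,   with   (Gamma_p)_{ij} = gamma(|i - j|),
                       (r_p)_i = gamma(i),   i,j = 1..p.
Substitute the sample gammas (Toeplitz matrix and right-hand side of size 2):
  Gamma_p = [[5.4685, 4.1238], [4.1238, 5.4685]]
  r_p     = [4.1238, 4.0297]
Written out:
  5.4685 phi_1 + 4.1238 phi_2 = 4.1238
  4.1238 phi_1 + 5.4685 phi_2 = 4.0297
Solve by Cramer's rule:
  det = gamma(0)^2 - gamma(1)^2 = (5.4685)^2 - (4.1238)^2 = 29.90449225 - 17.00572644 = 12.89876581
  phi_hat_1 = [gamma(1) gamma(0) - gamma(1) gamma(2)] / det = [(4.1238)(5.4685) - (4.1238)(4.0297)] / 12.89876581 = 5.93332344 / 12.89876581 = 0.46
  phi_hat_2 = [gamma(0) gamma(2) - gamma(1)^2] / det = [(5.4685)(4.0297) - (4.1238)^2] / 12.89876581 = 5.03068801 / 12.89876581 = 0.39
So phi_hat = [0.4600, 0.3900].
Therefore phi_hat_1 = 0.4600.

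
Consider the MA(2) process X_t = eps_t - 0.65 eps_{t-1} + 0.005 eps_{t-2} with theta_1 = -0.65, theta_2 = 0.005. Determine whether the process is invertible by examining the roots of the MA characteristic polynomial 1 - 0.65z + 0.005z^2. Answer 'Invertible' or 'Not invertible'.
\text{Invertible}

The MA(q) characteristic polynomial is P(z) = 1 - 0.65z + 0.005z^2.
Invertibility requires all roots to lie outside the unit circle, i.e. |z| > 1 for every root.
Set 1 + (-0.65) z + (0.005) z^2 = 0, i.e. a z^2 + b z + c = 0 with a = 0.005, b = -0.65, c = 1.
Discriminant D = b^2 - 4ac = (-0.65)^2 - 4*(0.005)*1 = 0.4225 - (0.02) = 0.4025.
D >= 0, so the roots are real: z = (-b +/- sqrt(D)) / (2a) = (0.65 +/- 0.634429) / (0.01).
  z_1 = (0.65 + 0.634429) / (0.01) = 128.4429,   |z_1| = 128.4429.
  z_2 = (0.65 - 0.634429) / (0.01) = 1.5571,   |z_2| = 1.5571.
Moduli of all roots: 128.4429, 1.5571.
All moduli strictly greater than 1? Yes.
Verdict: Invertible.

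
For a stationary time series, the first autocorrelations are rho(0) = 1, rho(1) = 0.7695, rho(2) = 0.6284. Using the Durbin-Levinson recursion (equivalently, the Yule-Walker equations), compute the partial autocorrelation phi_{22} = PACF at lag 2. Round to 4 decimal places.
\phi_{22} = 0.0889

The PACF at lag k is phi_{kk}, the last component of the solution
to the Yule-Walker system G_k phi = r_k where
  (G_k)_{ij} = rho(|i - j|), (r_k)_i = rho(i), i,j = 1..k.
Equivalently, Durbin-Levinson gives phi_{kk} iteratively:
  phi_{11} = rho(1)
  phi_{kk} = [rho(k) - sum_{j=1..k-1} phi_{k-1,j} rho(k-j)]
            / [1 - sum_{j=1..k-1} phi_{k-1,j} rho(j)],
  phi_{k,j} = phi_{k-1,j} - phi_{kk} phi_{k-1,k-j},  j = 1..k-1.
Step k = 1:
  phi_11 = rho(1) = 0.7695.
Step k = 2:
  phi_22 = [rho(2) - phi_11 rho(1)] / [1 - phi_11 rho(1)] = [0.6284 - (0.7695)(0.7695)] / [1 - (0.7695)(0.7695)]
         = 0.03626975 / 0.40786975 = 0.0889.
Therefore phi_{22} = 0.0889.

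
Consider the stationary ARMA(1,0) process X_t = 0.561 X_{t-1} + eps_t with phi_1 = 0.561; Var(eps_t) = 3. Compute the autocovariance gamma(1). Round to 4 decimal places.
\gamma(1) = 2.4559

Multiply the model equation by X_{t-k} and take expectations. With theta_0 = psi_0 = 1 and psi_j the MA(infinity) weights, this gives
  gamma(k) - sum_i phi_i gamma(k-i) = c_k,
  c_k = sigma^2 * sum_{j=k..q} theta_j psi_{j-k}   (c_k = 0 for k > q),
using gamma(-m) = gamma(m).
Pure AR (q = 0): c_0 = sigma^2 = 3, c_k = 0 for k >= 1.
Equations for k = 0 and k = 1 (AR order 1):
  gamma(0) = phi_1 gamma(1) + c_0
  gamma(1) = phi_1 gamma(0) + c_1
Substituting the second into the first: gamma(0) (1 - phi_1^2) = c_0 + phi_1 c_1, so
  gamma(0) = c_0 / (1 - phi_1^2) = 3 / (1 - (0.561)^2) = 3 / 0.685279 = 4.377779.
  gamma(1) = phi_1 gamma(0) = (0.561)(4.377779) = 2.455934.
Therefore gamma(1) = 2.4559 (to 4 decimal places).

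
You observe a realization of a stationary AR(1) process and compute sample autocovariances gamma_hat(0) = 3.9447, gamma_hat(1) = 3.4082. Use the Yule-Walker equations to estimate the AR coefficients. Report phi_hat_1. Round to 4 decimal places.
\hat\phi_{1} = 0.8640

The Yule-Walker equations for an AR(p) process read, in matrix form,
  Gamma_p phi = r_p,   with   (Gamma_p)_{ij} = gamma(|i - j|),
                       (r_p)_i = gamma(i),   i,j = 1..p.
Substitute the sample gammas (Toeplitz matrix and right-hand side of size 1):
  Gamma_p = [[3.9447]]
  r_p     = [3.4082]
With p = 1 this is the single equation gamma(0) phi_1 = gamma(1):
  phi_hat_1 = gamma(1) / gamma(0) = 3.4082 / 3.9447 = 0.8640.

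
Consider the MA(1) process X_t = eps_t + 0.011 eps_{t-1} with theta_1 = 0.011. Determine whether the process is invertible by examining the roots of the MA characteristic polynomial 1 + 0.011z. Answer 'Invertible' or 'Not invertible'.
\text{Invertible}

The MA(q) characteristic polynomial is P(z) = 1 + 0.011z.
Invertibility requires all roots to lie outside the unit circle, i.e. |z| > 1 for every root.
This is linear in z: 1 + (0.011) z = 0  =>  z = -1/(0.011) = -90.909091,  |z| = 90.909091.
Moduli of all roots: 90.9091.
All moduli strictly greater than 1? Yes.
Verdict: Invertible.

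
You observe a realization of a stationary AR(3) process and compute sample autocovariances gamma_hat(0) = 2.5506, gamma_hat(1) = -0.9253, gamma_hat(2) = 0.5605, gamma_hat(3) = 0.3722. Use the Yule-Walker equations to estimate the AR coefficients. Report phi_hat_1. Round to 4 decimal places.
\hat\phi_{1} = -0.3560

The Yule-Walker equations for an AR(p) process read, in matrix form,
  Gamma_p phi = r_p,   with   (Gamma_p)_{ij} = gamma(|i - j|),
                       (r_p)_i = gamma(i),   i,j = 1..p.
Substitute the sample gammas (Toeplitz matrix and right-hand side of size 3):
  Gamma_p = [[2.5506, -0.9253, 0.5605], [-0.9253, 2.5506, -0.9253], [0.5605, -0.9253, 2.5506]]
  r_p     = [-0.9253, 0.5605, 0.3722]
Written out (R1..R3):
  (R1) 2.5506 phi_1 - 0.9253 phi_2 + 0.5605 phi_3 = -0.9253
  (R2) -0.9253 phi_1 + 2.5506 phi_2 - 0.9253 phi_3 = 0.5605
  (R3) 0.5605 phi_1 - 0.9253 phi_2 + 2.5506 phi_3 = 0.3722
Gaussian elimination:
  R2 <- R2 - (-0.9253/2.5506) R1 = R2 - (-0.362777) R1:  2.214922 phi_2 - 0.721963 phi_3 = 0.224822
  R3 <- R3 - (0.5605/2.5506) R1 = R3 - (0.219752) R1:  -0.721963 phi_2 + 2.427429 phi_3 = 0.575537
  R3 <- R3 - (-0.721963/2.214922) R2 = R3 - (-0.325954) R2:  2.192102 phi_3 = 0.648818
Back-substitution:
  phi_hat_3 = 0.648818 / 2.192102 = 0.29598
  phi_hat_2 = (0.224822 - (-0.721963)(0.29598)) / 2.214922 = 0.197979
  phi_hat_1 = (-0.9253 - (-0.9253)(0.197979) - (0.5605)(0.29598)) / 2.5506 = -0.355997
So phi_hat = [-0.3560, 0.1980, 0.2960].
Therefore phi_hat_1 = -0.3560.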